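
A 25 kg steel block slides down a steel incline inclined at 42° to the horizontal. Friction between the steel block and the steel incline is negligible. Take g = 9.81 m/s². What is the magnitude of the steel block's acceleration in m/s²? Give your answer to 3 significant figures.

Resolving the weight along the incline: the component pulling the steel block down the slope is mg sin 42° = 25 × 9.81 × 0.6691 = 164.097 N, and the normal force is N = mg cos 42° = 25 × 9.81 × 0.7431 = 182.245 N.
With no friction the net force along the incline is 164.097 N, so a = g sin 42° = 164.097 / 25 = 6.5639 m/s².

6.56 m/s²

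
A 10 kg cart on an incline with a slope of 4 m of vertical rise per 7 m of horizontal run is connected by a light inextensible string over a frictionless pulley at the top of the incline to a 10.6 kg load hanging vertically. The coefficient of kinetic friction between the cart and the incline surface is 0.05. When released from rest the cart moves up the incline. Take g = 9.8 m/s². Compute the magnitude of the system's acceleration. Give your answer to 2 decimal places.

2.48 m/s²

For the cart on the incline: the weight component along the slope is m₁g sin 29.74° = 10 × 9.8 × 0.4961 = 48.618 N and the normal force is N = m₁g cos 29.74° = 85.088 N.
Kinetic friction opposes the cart's motion up the incline: f = μN = 0.05 × 85.088 = 4.254 N acting down the slope.
Newton's second law for the cart (up-slope positive): T − 48.618 − 4.254 = 10 a. For the hanging load (downward positive): 10.6 × 9.8 − T = 10.6 a.
Adding the two equations eliminates T: 51.008 = 20.6 a, so a = 2.4761 m/s².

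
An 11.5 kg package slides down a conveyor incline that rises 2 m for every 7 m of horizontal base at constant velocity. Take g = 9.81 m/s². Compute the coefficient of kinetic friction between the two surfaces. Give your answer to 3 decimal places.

0.286

At constant velocity the net force along the incline is zero: mg sin 15.95° = μ mg cos 15.95°.
So μ = tan 15.95° = 0.2747 / 0.9615 = 0.2857.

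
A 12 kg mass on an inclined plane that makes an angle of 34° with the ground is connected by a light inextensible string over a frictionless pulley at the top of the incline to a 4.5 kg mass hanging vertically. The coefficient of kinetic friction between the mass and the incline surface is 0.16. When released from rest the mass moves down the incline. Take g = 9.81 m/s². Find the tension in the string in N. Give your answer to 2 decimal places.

45.80 N

For the mass on the incline: the weight component along the slope is m₁g sin 34° = 12 × 9.81 × 0.5592 = 65.829 N and the normal force is N = m₁g cos 34° = 97.594 N.
Kinetic friction opposes the mass's motion down the incline: f = μN = 0.16 × 97.594 = 15.615 N acting up the slope.
Newton's second law for the mass (down-slope positive): 65.829 − 15.615 − T = 12 a. For the hanging mass (upward positive): T − 4.5 × 9.81 = 4.5 a.
Adding the two equations eliminates T: 6.069 = 16.5 a, so a = 0.3678 m/s².
Then from the hanging mass's equation, T = 4.5 × (9.81 + 0.3678) = 45.800 N.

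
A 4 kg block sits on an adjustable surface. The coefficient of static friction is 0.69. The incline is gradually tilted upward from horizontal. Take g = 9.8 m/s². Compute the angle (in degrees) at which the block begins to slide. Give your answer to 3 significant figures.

At the threshold of sliding, static friction is at its maximum μ_s N and exactly balances the weight component along the incline: mg sin θ = μ_s mg cos θ.
Hence tan θ = μ_s = 0.69, so θ = arctan(0.69) = 34.6057°.

34.6°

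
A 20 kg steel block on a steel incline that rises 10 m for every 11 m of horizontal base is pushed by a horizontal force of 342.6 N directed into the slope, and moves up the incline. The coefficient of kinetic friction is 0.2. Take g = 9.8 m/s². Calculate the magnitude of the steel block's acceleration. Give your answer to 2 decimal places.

The horizontal push has components F cos 42.27° = 342.6 × 0.7399 = 253.490 N up the incline and F sin 42.27° = 342.6 × 0.6727 = 230.467 N pressing into the surface.
The normal force is therefore N = mg cos 42.27° + F sin 42.27° = 145.020 + 230.467 = 375.487 N, and kinetic friction down the slope is μN = 0.2 × 375.487 = 75.097 N.
Along the incline: F cos 42.27° − mg sin 42.27° − μN = ma, so 253.490 − 131.849 − 75.097 = 20 a, giving a = 2.3272 m/s².

2.33 m/s²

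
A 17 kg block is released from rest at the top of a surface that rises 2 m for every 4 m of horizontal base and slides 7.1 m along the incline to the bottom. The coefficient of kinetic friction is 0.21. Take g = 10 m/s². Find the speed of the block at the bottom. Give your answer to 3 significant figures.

The weight component along the incline is mg sin 26.57° = 76.026 N and the normal force is N = mg cos 26.57° = 152.053 N.
Friction up the slope is f = μN = 0.21 × 152.053 = 31.931 N, so the net downslope force is 76.026 − 31.931 = 44.095 N and a = 44.095 / 17 = 2.5938 m/s².
Starting from rest over a distance of 7.1 m, v² = 2aL = 2 × 2.5938 × 7.1 = 36.8320, so v = 6.0689 m/s.

6.07 m/s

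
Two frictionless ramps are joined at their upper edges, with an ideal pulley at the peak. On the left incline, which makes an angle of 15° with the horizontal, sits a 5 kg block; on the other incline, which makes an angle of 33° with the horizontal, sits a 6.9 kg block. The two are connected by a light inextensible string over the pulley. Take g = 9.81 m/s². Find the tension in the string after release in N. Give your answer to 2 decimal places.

Resolve each weight along its own incline: the 5 kg mass has component 5 × 9.81 × sin 15° = 12.695 N down its slope, and the 6.9 kg mass has 6.9 × 9.81 × sin 33° = 36.866 N down its slope.
The 6.9 kg side's 36.866 N exceeds the other side's 12.695 N, so that mass slides down and the 5 kg mass slides up. Taking that direction as positive, Newton's second law for the whole system gives 36.866 − 12.695 = (5 + 6.9) a, so a = 24.171 / 11.9 = 2.0312 m/s².
For the 5 kg mass (up-slope positive): T − 12.695 = 5 × 2.0312, so T = 22.851 N.

22.85 N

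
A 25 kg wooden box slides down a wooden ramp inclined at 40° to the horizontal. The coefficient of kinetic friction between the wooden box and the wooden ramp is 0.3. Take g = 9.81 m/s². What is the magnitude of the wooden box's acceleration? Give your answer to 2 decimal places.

4.05 m/s²

Resolving the weight along the incline: the component pulling the wooden box down the slope is mg sin 40° = 25 × 9.81 × 0.6428 = 157.647 N, and the normal force is N = mg cos 40° = 25 × 9.81 × 0.7660 = 187.862 N.
Kinetic friction acts up the slope with magnitude f = μN = 0.3 × 187.862 = 56.359 N.
Net force along the incline is 157.647 − 56.359 = 101.288 N, so a = 101.288 / 25 = 4.0515 m/s².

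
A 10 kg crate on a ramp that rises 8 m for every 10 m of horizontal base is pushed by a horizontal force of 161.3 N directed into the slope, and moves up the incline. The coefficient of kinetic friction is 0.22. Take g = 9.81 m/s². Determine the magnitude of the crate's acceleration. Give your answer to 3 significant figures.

The horizontal push has components F cos 38.66° = 161.3 × 0.7809 = 125.959 N up the incline and F sin 38.66° = 161.3 × 0.6247 = 100.764 N pressing into the surface.
The normal force is therefore N = mg cos 38.66° + F sin 38.66° = 76.606 + 100.764 = 177.370 N, and kinetic friction down the slope is μN = 0.22 × 177.370 = 39.021 N.
Along the incline: F cos 38.66° − mg sin 38.66° − μN = ma, so 125.959 − 61.283 − 39.021 = 10 a, giving a = 2.5655 m/s².

2.57 m/s²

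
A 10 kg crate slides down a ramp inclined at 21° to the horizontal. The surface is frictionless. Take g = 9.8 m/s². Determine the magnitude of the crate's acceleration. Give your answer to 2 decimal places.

3.51 m/s²

Resolving the weight along the incline: the component pulling the crate down the slope is mg sin 21° = 10 × 9.8 × 0.3584 = 35.123 N, and the normal force is N = mg cos 21° = 10 × 9.8 × 0.9336 = 91.493 N.
With no friction the net force along the incline is 35.123 N, so a = g sin 21° = 35.123 / 10 = 3.5123 m/s².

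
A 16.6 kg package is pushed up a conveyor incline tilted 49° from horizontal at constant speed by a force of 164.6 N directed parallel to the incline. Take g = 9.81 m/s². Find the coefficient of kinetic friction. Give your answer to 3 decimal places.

At constant speed ΣF = 0 along the incline. The applied 164.6 N acts up the slope; the weight component mg sin 49° = 122.901 N and kinetic friction μN both act down the slope.
So 164.6 = 122.901 + μ × 106.837, giving μ = (164.6 − 122.901) / 106.837 = 0.3903.

0.390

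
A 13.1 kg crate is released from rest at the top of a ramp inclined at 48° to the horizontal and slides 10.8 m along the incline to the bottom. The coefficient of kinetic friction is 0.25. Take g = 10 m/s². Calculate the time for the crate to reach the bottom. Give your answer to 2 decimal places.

1.94 s

The weight component along the incline is mg sin 48° = 97.352 N and the normal force is N = mg cos 48° = 87.656 N.
Friction up the slope is f = μN = 0.25 × 87.656 = 21.914 N, so the net downslope force is 97.352 − 21.914 = 75.438 N and a = 75.438 / 13.1 = 5.7586 m/s².
Starting from rest, L = ½at², so t = √(2L/a) = √(2 × 10.8 / 5.7586) = 1.9367 s.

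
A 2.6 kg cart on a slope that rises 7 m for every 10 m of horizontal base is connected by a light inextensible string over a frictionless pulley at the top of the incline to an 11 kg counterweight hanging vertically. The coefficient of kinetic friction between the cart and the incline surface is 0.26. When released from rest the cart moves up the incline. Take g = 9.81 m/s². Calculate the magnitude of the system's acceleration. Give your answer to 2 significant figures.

6.5 m/s²

For the cart on the incline: the weight component along the slope is m₁g sin 34.99° = 2.6 × 9.81 × 0.5735 = 14.628 N and the normal force is N = m₁g cos 34.99° = 20.895 N.
Kinetic friction opposes the cart's motion up the incline: f = μN = 0.26 × 20.895 = 5.433 N acting down the slope.
Newton's second law for the cart (up-slope positive): T − 14.628 − 5.433 = 2.6 a. For the hanging counterweight (downward positive): 11 × 9.81 − T = 11 a.
Adding the two equations eliminates T: 87.849 = 13.6 a, so a = 6.4595 m/s².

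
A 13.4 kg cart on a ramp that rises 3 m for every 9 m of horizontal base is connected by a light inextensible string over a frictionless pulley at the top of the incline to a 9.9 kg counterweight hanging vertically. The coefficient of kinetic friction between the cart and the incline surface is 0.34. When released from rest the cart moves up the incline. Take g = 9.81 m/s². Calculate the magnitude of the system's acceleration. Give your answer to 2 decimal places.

For the cart on the incline: the weight component along the slope is m₁g sin 18.43° = 13.4 × 9.81 × 0.3162 = 41.566 N and the normal force is N = m₁g cos 18.43° = 124.708 N.
Kinetic friction opposes the cart's motion up the incline: f = μN = 0.34 × 124.708 = 42.401 N acting down the slope.
Newton's second law for the cart (up-slope positive): T − 41.566 − 42.401 = 13.4 a. For the hanging counterweight (downward positive): 9.9 × 9.81 − T = 9.9 a.
Adding the two equations eliminates T: 13.152 = 23.3 a, so a = 0.5645 m/s².

0.56 m/s²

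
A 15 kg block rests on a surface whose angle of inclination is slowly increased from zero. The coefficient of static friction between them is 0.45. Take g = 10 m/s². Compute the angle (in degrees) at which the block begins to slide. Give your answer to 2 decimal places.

At the threshold of sliding, static friction is at its maximum μ_s N and exactly balances the weight component along the incline: mg sin θ = μ_s mg cos θ.
Hence tan θ = μ_s = 0.45, so θ = arctan(0.45) = 24.2277°.

24.23°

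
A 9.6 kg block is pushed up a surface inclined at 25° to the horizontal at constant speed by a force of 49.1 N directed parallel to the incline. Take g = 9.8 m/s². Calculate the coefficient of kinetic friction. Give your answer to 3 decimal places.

0.110

At constant speed ΣF = 0 along the incline. The applied 49.1 N acts up the slope; the weight component mg sin 25° = 39.760 N and kinetic friction μN both act down the slope.
So 49.1 = 39.760 + μ × 85.265, giving μ = (49.1 − 39.760) / 85.265 = 0.1095.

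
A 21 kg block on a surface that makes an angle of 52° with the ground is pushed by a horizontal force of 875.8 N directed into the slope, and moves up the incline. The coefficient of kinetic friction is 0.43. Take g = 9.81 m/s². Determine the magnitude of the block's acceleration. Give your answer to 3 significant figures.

1.22 m/s²

The horizontal push has components F cos 52° = 875.8 × 0.6157 = 539.230 N up the incline and F sin 52° = 875.8 × 0.7880 = 690.130 N pressing into the surface.
The normal force is therefore N = mg cos 52° + F sin 52° = 126.840 + 690.130 = 816.970 N, and kinetic friction down the slope is μN = 0.43 × 816.970 = 351.297 N.
Along the incline: F cos 52° − mg sin 52° − μN = ma, so 539.230 − 162.336 − 351.297 = 21 a, giving a = 1.2189 m/s².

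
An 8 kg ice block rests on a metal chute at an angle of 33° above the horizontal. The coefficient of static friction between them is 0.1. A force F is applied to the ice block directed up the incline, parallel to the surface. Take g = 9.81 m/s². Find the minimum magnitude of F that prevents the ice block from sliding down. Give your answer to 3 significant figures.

The normal force is N = mg cos 33° = 65.819 N. With F at its minimum the ice block is on the verge of sliding down, so static friction is at its maximum μ_s N = 0.1 × 65.819 = 6.582 N and acts up the slope.
Equilibrium along the incline: F + μ_s N = mg sin 33°, so F = 42.743 − 6.582 = 36.161 N.

36.2 N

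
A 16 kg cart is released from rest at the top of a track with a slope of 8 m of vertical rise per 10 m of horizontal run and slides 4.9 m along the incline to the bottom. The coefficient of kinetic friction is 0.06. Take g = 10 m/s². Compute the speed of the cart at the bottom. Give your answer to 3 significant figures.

7.53 m/s

The weight component along the incline is mg sin 38.66° = 99.951 N and the normal force is N = mg cos 38.66° = 124.939 N.
Friction up the slope is f = μN = 0.06 × 124.939 = 7.496 N, so the net downslope force is 99.951 − 7.496 = 92.455 N and a = 92.455 / 16 = 5.7784 m/s².
Starting from rest over a distance of 4.9 m, v² = 2aL = 2 × 5.7784 × 4.9 = 56.6283, so v = 7.5252 m/s.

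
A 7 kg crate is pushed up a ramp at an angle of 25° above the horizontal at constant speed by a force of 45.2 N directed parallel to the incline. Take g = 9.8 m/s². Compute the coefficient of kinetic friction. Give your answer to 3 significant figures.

0.261

At constant speed ΣF = 0 along the incline. The applied 45.2 N acts up the slope; the weight component mg sin 25° = 28.992 N and kinetic friction μN both act down the slope.
So 45.2 = 28.992 + μ × 62.173, giving μ = (45.2 − 28.992) / 62.173 = 0.2607.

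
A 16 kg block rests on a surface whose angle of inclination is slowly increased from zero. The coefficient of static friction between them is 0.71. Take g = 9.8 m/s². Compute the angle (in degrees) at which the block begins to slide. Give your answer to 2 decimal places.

At the threshold of sliding, static friction is at its maximum μ_s N and exactly balances the weight component along the incline: mg sin θ = μ_s mg cos θ.
Hence tan θ = μ_s = 0.71, so θ = arctan(0.71) = 35.3748°.

35.37°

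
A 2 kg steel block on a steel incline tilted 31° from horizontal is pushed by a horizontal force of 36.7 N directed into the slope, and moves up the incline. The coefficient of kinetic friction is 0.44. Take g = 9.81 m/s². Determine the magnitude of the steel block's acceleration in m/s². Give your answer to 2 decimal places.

The horizontal push has components F cos 31° = 36.7 × 0.8572 = 31.459 N up the incline and F sin 31° = 36.7 × 0.5150 = 18.901 N pressing into the surface.
The normal force is therefore N = mg cos 31° + F sin 31° = 16.818 + 18.901 = 35.719 N, and kinetic friction down the slope is μN = 0.44 × 35.719 = 15.716 N.
Along the incline: F cos 31° − mg sin 31° − μN = ma, so 31.459 − 10.104 − 15.716 = 2 a, giving a = 2.8195 m/s².

2.82 m/s²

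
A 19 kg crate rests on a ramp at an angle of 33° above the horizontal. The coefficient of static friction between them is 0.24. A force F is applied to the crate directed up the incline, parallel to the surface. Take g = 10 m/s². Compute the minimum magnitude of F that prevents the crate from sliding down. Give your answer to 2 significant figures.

65 N

The normal force is N = mg cos 33° = 159.347 N. With F at its minimum the crate is on the verge of sliding down, so static friction is at its maximum μ_s N = 0.24 × 159.347 = 38.243 N and acts up the slope.
Equilibrium along the incline: F + μ_s N = mg sin 33°, so F = 103.481 − 38.243 = 65.238 N.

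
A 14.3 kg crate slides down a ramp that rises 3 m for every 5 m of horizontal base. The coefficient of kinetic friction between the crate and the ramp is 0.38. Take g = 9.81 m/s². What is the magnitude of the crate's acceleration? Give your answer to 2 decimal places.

1.85 m/s²

Resolving the weight along the incline: the component pulling the crate down the slope is mg sin 30.96° = 14.3 × 9.81 × 0.5145 = 72.176 N, and the normal force is N = mg cos 30.96° = 14.3 × 9.81 × 0.8575 = 120.293 N.
Kinetic friction acts up the slope with magnitude f = μN = 0.38 × 120.293 = 45.711 N.
Net force along the incline is 72.176 − 45.711 = 26.465 N, so a = 26.465 / 14.3 = 1.8507 m/s².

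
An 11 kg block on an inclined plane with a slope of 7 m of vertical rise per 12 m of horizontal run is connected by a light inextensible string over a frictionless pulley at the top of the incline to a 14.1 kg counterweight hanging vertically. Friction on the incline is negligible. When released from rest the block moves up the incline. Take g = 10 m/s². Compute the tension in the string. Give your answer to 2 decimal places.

92.93 N

For the block on the incline: the weight component along the slope is m₁g sin 30.26° = 11 × 10 × 0.5039 = 55.429 N and the normal force is N = m₁g cos 30.26° = 95.016 N.
Newton's second law for the block (up-slope positive): T − 55.429 = 11 a. For the hanging counterweight (downward positive): 14.1 × 10 − T = 14.1 a.
Adding the two equations eliminates T: 85.571 = 25.1 a, so a = 3.4092 m/s².
Then from the hanging counterweight's equation, T = 14.1 × (10 − 3.4092) = 92.930 N.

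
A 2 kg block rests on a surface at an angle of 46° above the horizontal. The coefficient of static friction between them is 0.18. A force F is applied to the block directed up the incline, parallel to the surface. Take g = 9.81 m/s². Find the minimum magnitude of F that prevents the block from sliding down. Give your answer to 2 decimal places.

The normal force is N = mg cos 46° = 13.629 N. With F at its minimum the block is on the verge of sliding down, so static friction is at its maximum μ_s N = 0.18 × 13.629 = 2.453 N and acts up the slope.
Equilibrium along the incline: F + μ_s N = mg sin 46°, so F = 14.113 − 2.453 = 11.660 N.

11.66 N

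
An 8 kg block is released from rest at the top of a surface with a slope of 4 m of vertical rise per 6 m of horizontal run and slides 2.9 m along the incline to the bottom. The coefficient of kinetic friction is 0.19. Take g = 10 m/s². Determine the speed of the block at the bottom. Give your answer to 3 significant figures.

The weight component along the incline is mg sin 33.69° = 44.376 N and the normal force is N = mg cos 33.69° = 66.564 N.
Friction up the slope is f = μN = 0.19 × 66.564 = 12.647 N, so the net downslope force is 44.376 − 12.647 = 31.729 N and a = 31.729 / 8 = 3.9661 m/s².
Starting from rest over a distance of 2.9 m, v² = 2aL = 2 × 3.9661 × 2.9 = 23.0034, so v = 4.7962 m/s.

4.80 m/s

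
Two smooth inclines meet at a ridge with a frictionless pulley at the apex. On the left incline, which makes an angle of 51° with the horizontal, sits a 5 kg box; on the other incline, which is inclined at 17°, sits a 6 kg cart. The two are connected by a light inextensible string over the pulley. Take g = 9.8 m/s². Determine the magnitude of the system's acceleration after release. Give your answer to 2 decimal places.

Resolve each weight along its own incline: the 5 kg mass has component 5 × 9.8 × sin 51° = 38.080 N down its slope, and the 6 kg mass has 6 × 9.8 × sin 17° = 17.191 N down its slope.
The 5 kg side's 38.080 N exceeds the other side's 17.191 N, so that mass slides down and the 6 kg mass slides up. Taking that direction as positive, Newton's second law for the whole system gives 38.080 − 17.191 = (5 + 6) a, so a = 20.889 / 11 = 1.8990 m/s².

1.90 m/s²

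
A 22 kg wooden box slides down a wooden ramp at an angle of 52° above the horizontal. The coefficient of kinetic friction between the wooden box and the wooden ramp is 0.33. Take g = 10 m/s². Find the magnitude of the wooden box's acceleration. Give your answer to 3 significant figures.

5.85 m/s²

Resolving the weight along the incline: the component pulling the wooden box down the slope is mg sin 52° = 22 × 10 × 0.7880 = 173.360 N, and the normal force is N = mg cos 52° = 22 × 10 × 0.6157 = 135.454 N.
Kinetic friction acts up the slope with magnitude f = μN = 0.33 × 135.454 = 44.700 N.
Net force along the incline is 173.360 − 44.700 = 128.660 N, so a = 128.660 / 22 = 5.8482 m/s².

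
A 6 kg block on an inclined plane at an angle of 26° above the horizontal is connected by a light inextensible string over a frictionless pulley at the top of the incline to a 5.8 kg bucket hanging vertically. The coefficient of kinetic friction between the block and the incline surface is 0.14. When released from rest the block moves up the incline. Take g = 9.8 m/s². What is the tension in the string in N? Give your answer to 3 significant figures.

For the block on the incline: the weight component along the slope is m₁g sin 26° = 6 × 9.8 × 0.4384 = 25.778 N and the normal force is N = m₁g cos 26° = 52.849 N.
Kinetic friction opposes the block's motion up the incline: f = μN = 0.14 × 52.849 = 7.399 N acting down the slope.
Newton's second law for the block (up-slope positive): T − 25.778 − 7.399 = 6 a. For the hanging bucket (downward positive): 5.8 × 9.8 − T = 5.8 a.
Adding the two equations eliminates T: 23.663 = 11.8 a, so a = 2.0053 m/s².
Then from the hanging bucket's equation, T = 5.8 × (9.8 − 2.0053) = 45.209 N.

45.2 N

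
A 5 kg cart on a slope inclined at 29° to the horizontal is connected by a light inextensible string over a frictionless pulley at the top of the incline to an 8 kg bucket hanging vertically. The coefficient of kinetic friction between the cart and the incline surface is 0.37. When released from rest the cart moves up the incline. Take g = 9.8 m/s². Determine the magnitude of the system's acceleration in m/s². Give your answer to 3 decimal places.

For the cart on the incline: the weight component along the slope is m₁g sin 29° = 5 × 9.8 × 0.4848 = 23.755 N and the normal force is N = m₁g cos 29° = 42.856 N.
Kinetic friction opposes the cart's motion up the incline: f = μN = 0.37 × 42.856 = 15.857 N acting down the slope.
Newton's second law for the cart (up-slope positive): T − 23.755 − 15.857 = 5 a. For the hanging bucket (downward positive): 8 × 9.8 − T = 8 a.
Adding the two equations eliminates T: 38.788 = 13 a, so a = 2.9837 m/s².

2.984 m/s²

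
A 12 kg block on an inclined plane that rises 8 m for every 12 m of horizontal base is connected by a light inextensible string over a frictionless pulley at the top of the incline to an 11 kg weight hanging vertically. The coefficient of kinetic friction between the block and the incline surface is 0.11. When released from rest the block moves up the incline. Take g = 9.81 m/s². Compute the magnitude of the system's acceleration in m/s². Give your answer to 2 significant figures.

For the block on the incline: the weight component along the slope is m₁g sin 33.69° = 12 × 9.81 × 0.5547 = 65.299 N and the normal force is N = m₁g cos 33.69° = 97.949 N.
Kinetic friction opposes the block's motion up the incline: f = μN = 0.11 × 97.949 = 10.774 N acting down the slope.
Newton's second law for the block (up-slope positive): T − 65.299 − 10.774 = 12 a. For the hanging weight (downward positive): 11 × 9.81 − T = 11 a.
Adding the two equations eliminates T: 31.837 = 23 a, so a = 1.3842 m/s².

1.4 m/s²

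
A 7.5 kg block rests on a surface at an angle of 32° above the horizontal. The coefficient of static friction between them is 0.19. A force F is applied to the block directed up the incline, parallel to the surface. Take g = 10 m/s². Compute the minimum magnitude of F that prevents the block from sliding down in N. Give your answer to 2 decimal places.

27.66 N

The normal force is N = mg cos 32° = 63.604 N. With F at its minimum the block is on the verge of sliding down, so static friction is at its maximum μ_s N = 0.19 × 63.604 = 12.085 N and acts up the slope.
Equilibrium along the incline: F + μ_s N = mg sin 32°, so F = 39.744 − 12.085 = 27.659 N.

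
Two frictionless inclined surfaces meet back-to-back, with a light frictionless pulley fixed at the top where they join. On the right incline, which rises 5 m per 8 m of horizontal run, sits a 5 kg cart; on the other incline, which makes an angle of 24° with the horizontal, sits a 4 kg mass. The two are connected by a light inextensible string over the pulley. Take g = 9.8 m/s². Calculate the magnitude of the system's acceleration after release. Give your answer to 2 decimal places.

Resolve each weight along its own incline: the 5 kg mass has component 5 × 9.8 × sin 32.01° = 25.970 N down its slope, and the 4 kg mass has 4 × 9.8 × sin 24° = 15.944 N down its slope.
The 5 kg side's 25.970 N exceeds the other side's 15.944 N, so that mass slides down and the 4 kg mass slides up. Taking that direction as positive, Newton's second law for the whole system gives 25.970 − 15.944 = (5 + 4) a, so a = 10.026 / 9 = 1.1140 m/s².

1.11 m/s²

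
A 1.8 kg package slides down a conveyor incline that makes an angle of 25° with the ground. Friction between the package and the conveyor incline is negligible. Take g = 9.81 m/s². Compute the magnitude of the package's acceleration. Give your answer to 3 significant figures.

Resolving the weight along the incline: the component pulling the package down the slope is mg sin 25° = 1.8 × 9.81 × 0.4226 = 7.462 N, and the normal force is N = mg cos 25° = 1.8 × 9.81 × 0.9063 = 16.003 N.
With no friction the net force along the incline is 7.462 N, so a = g sin 25° = 7.462 / 1.8 = 4.1456 m/s².

4.15 m/s²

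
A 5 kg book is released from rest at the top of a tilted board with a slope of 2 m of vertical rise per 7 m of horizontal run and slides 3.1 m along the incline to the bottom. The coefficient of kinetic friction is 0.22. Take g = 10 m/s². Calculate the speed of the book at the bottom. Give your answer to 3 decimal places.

1.979 m/s

The weight component along the incline is mg sin 15.95° = 13.736 N and the normal force is N = mg cos 15.95° = 48.076 N.
Friction up the slope is f = μN = 0.22 × 48.076 = 10.577 N, so the net downslope force is 13.736 − 10.577 = 3.159 N and a = 3.159 / 5 = 0.6318 m/s².
Starting from rest over a distance of 3.1 m, v² = 2aL = 2 × 0.6318 × 3.1 = 3.9172, so v = 1.9792 m/s.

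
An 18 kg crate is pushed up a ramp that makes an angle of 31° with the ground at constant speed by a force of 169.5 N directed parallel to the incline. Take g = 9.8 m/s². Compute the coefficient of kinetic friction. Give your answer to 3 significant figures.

At constant speed ΣF = 0 along the incline. The applied 169.5 N acts up the slope; the weight component mg sin 31° = 90.853 N and kinetic friction μN both act down the slope.
So 169.5 = 90.853 + μ × 151.204, giving μ = (169.5 − 90.853) / 151.204 = 0.5201.

0.520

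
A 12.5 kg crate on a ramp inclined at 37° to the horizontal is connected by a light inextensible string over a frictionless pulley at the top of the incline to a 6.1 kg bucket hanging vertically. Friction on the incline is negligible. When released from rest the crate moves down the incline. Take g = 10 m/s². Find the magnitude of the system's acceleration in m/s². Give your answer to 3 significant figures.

0.765 m/s²

For the crate on the incline: the weight component along the slope is m₁g sin 37° = 12.5 × 10 × 0.6018 = 75.225 N and the normal force is N = m₁g cos 37° = 99.829 N.
Newton's second law for the crate (down-slope positive): 75.225 − T = 12.5 a. For the hanging bucket (upward positive): T − 6.1 × 10 = 6.1 a.
Adding the two equations eliminates T: 14.225 = 18.6 a, so a = 0.7648 m/s².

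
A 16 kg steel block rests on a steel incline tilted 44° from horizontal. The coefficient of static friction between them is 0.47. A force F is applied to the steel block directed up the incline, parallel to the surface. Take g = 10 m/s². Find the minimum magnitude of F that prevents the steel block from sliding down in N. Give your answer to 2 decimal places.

57.05 N

The normal force is N = mg cos 44° = 115.094 N. With F at its minimum the steel block is on the verge of sliding down, so static friction is at its maximum μ_s N = 0.47 × 115.094 = 54.094 N and acts up the slope.
Equilibrium along the incline: F + μ_s N = mg sin 44°, so F = 111.145 − 54.094 = 57.051 N.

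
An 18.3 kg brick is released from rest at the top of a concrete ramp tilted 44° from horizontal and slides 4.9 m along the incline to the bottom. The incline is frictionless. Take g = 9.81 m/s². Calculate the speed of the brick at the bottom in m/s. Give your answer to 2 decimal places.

The weight component along the incline is mg sin 44° = 124.707 N and the normal force is N = mg cos 44° = 129.138 N.
With no friction, a = g sin 44° = 6.8146 m/s².
Starting from rest over a distance of 4.9 m, v² = 2aL = 2 × 6.8146 × 4.9 = 66.7831, so v = 8.1721 m/s.

8.17 m/s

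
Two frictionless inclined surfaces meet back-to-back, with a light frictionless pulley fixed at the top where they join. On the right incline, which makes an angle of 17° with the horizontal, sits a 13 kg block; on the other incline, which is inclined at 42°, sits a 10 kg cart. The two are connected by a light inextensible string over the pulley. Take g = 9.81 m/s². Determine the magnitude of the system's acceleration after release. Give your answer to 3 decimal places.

1.233 m/s²

Resolve each weight along its own incline: the 13 kg mass has component 13 × 9.81 × sin 17° = 37.286 N down its slope, and the 10 kg mass has 10 × 9.81 × sin 42° = 65.642 N down its slope.
The 10 kg side's 65.642 N exceeds the other side's 37.286 N, so that mass slides down and the 13 kg mass slides up. Taking that direction as positive, Newton's second law for the whole system gives 65.642 − 37.286 = (13 + 10) a, so a = 28.356 / 23 = 1.2329 m/s².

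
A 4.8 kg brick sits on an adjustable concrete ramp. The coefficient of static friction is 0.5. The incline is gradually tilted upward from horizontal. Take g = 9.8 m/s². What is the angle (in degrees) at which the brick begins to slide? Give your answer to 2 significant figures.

27°

At the threshold of sliding, static friction is at its maximum μ_s N and exactly balances the weight component along the incline: mg sin θ = μ_s mg cos θ.
Hence tan θ = μ_s = 0.5, so θ = arctan(0.5) = 26.5651°.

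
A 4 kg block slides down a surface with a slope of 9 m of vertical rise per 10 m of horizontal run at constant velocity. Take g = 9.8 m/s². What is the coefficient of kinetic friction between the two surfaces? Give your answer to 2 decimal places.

0.90

At constant velocity the net force along the incline is zero: mg sin 41.99° = μ mg cos 41.99°.
So μ = tan 41.99° = 0.6690 / 0.7433 = 0.9000.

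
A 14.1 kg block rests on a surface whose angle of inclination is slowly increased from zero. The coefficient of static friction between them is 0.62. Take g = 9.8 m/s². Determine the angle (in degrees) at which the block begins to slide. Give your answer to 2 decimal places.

31.80°

At the threshold of sliding, static friction is at its maximum μ_s N and exactly balances the weight component along the incline: mg sin θ = μ_s mg cos θ.
Hence tan θ = μ_s = 0.62, so θ = arctan(0.62) = 31.7989°.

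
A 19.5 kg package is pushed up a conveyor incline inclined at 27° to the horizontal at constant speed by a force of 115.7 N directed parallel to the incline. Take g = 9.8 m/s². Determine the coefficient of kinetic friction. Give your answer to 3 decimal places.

0.170

At constant speed ΣF = 0 along the incline. The applied 115.7 N acts up the slope; the weight component mg sin 27° = 86.758 N and kinetic friction μN both act down the slope.
So 115.7 = 86.758 + μ × 170.271, giving μ = (115.7 − 86.758) / 170.271 = 0.1700.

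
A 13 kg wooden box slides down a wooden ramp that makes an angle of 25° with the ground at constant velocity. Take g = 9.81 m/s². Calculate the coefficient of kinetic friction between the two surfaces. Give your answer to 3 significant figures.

0.466

At constant velocity the net force along the incline is zero: mg sin 25° = μ mg cos 25°.
So μ = tan 25° = 0.4226 / 0.9063 = 0.4663.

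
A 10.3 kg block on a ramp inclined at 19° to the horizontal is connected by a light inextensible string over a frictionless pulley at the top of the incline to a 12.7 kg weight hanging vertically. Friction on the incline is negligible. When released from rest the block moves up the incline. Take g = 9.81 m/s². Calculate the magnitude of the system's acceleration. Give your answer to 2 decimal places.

For the block on the incline: the weight component along the slope is m₁g sin 19° = 10.3 × 9.81 × 0.3256 = 32.900 N and the normal force is N = m₁g cos 19° = 95.538 N.
Newton's second law for the block (up-slope positive): T − 32.900 = 10.3 a. For the hanging weight (downward positive): 12.7 × 9.81 − T = 12.7 a.
Adding the two equations eliminates T: 91.687 = 23 a, so a = 3.9864 m/s².

3.99 m/s²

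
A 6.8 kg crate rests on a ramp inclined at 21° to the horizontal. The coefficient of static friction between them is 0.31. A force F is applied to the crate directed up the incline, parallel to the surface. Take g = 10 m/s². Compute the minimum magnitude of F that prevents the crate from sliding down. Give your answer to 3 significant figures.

The normal force is N = mg cos 21° = 63.483 N. With F at its minimum the crate is on the verge of sliding down, so static friction is at its maximum μ_s N = 0.31 × 63.483 = 19.680 N and acts up the slope.
Equilibrium along the incline: F + μ_s N = mg sin 21°, so F = 24.369 − 19.680 = 4.689 N.

4.69 N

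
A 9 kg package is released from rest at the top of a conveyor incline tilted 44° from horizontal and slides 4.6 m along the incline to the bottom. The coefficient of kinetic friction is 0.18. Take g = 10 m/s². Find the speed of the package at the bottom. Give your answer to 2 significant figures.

7.2 m/s

The weight component along the incline is mg sin 44° = 62.519 N and the normal force is N = mg cos 44° = 64.741 N.
Friction up the slope is f = μN = 0.18 × 64.741 = 11.653 N, so the net downslope force is 62.519 − 11.653 = 50.866 N and a = 50.866 / 9 = 5.6518 m/s².
Starting from rest over a distance of 4.6 m, v² = 2aL = 2 × 5.6518 × 4.6 = 51.9966, so v = 7.2109 m/s.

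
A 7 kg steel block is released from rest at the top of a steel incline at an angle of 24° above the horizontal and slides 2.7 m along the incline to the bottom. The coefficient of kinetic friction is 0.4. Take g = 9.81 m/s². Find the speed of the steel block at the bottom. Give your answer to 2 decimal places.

The weight component along the incline is mg sin 24° = 27.931 N and the normal force is N = mg cos 24° = 62.733 N.
Friction up the slope is f = μN = 0.4 × 62.733 = 25.093 N, so the net downslope force is 27.931 − 25.093 = 2.838 N and a = 2.838 / 7 = 0.4054 m/s².
Starting from rest over a distance of 2.7 m, v² = 2aL = 2 × 0.4054 × 2.7 = 2.1892, so v = 1.4796 m/s.

1.48 m/s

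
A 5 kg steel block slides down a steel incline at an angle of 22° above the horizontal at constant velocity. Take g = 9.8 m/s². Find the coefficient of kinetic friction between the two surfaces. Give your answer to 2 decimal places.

0.40

At constant velocity the net force along the incline is zero: mg sin 22° = μ mg cos 22°.
So μ = tan 22° = 0.3746 / 0.9272 = 0.4040.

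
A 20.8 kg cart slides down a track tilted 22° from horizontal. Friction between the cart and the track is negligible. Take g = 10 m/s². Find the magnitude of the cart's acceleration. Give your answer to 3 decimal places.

Resolving the weight along the incline: the component pulling the cart down the slope is mg sin 22° = 20.8 × 10 × 0.3746 = 77.917 N, and the normal force is N = mg cos 22° = 20.8 × 10 × 0.9272 = 192.858 N.
With no friction the net force along the incline is 77.917 N, so a = g sin 22° = 77.917 / 20.8 = 3.7460 m/s².

3.746 m/s²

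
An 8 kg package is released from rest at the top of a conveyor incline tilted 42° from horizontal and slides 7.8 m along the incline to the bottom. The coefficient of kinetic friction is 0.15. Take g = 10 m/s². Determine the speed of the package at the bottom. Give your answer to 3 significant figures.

The weight component along the incline is mg sin 42° = 53.530 N and the normal force is N = mg cos 42° = 59.452 N.
Friction up the slope is f = μN = 0.15 × 59.452 = 8.918 N, so the net downslope force is 53.530 − 8.918 = 44.612 N and a = 44.612 / 8 = 5.5765 m/s².
Starting from rest over a distance of 7.8 m, v² = 2aL = 2 × 5.5765 × 7.8 = 86.9934, so v = 9.3270 m/s.

9.33 m/s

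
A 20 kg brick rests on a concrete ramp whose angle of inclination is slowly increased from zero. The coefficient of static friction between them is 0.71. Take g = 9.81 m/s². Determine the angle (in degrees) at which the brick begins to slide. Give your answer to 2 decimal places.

At the threshold of sliding, static friction is at its maximum μ_s N and exactly balances the weight component along the incline: mg sin θ = μ_s mg cos θ.
Hence tan θ = μ_s = 0.71, so θ = arctan(0.71) = 35.3748°.

35.37°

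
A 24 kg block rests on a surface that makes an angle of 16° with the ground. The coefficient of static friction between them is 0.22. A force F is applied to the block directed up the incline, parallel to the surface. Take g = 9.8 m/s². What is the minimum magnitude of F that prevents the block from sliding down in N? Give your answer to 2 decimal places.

The normal force is N = mg cos 16° = 226.089 N. With F at its minimum the block is on the verge of sliding down, so static friction is at its maximum μ_s N = 0.22 × 226.089 = 49.740 N and acts up the slope.
Equilibrium along the incline: F + μ_s N = mg sin 16°, so F = 64.830 − 49.740 = 15.090 N.

15.09 N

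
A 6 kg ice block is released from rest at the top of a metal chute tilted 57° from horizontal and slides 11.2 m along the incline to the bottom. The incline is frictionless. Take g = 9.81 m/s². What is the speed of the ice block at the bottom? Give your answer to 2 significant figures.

The weight component along the incline is mg sin 57° = 49.364 N and the normal force is N = mg cos 57° = 32.057 N.
With no friction, a = g sin 57° = 8.2274 m/s².
Starting from rest over a distance of 11.2 m, v² = 2aL = 2 × 8.2274 × 11.2 = 184.2938, so v = 13.5755 m/s.

14 m/s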